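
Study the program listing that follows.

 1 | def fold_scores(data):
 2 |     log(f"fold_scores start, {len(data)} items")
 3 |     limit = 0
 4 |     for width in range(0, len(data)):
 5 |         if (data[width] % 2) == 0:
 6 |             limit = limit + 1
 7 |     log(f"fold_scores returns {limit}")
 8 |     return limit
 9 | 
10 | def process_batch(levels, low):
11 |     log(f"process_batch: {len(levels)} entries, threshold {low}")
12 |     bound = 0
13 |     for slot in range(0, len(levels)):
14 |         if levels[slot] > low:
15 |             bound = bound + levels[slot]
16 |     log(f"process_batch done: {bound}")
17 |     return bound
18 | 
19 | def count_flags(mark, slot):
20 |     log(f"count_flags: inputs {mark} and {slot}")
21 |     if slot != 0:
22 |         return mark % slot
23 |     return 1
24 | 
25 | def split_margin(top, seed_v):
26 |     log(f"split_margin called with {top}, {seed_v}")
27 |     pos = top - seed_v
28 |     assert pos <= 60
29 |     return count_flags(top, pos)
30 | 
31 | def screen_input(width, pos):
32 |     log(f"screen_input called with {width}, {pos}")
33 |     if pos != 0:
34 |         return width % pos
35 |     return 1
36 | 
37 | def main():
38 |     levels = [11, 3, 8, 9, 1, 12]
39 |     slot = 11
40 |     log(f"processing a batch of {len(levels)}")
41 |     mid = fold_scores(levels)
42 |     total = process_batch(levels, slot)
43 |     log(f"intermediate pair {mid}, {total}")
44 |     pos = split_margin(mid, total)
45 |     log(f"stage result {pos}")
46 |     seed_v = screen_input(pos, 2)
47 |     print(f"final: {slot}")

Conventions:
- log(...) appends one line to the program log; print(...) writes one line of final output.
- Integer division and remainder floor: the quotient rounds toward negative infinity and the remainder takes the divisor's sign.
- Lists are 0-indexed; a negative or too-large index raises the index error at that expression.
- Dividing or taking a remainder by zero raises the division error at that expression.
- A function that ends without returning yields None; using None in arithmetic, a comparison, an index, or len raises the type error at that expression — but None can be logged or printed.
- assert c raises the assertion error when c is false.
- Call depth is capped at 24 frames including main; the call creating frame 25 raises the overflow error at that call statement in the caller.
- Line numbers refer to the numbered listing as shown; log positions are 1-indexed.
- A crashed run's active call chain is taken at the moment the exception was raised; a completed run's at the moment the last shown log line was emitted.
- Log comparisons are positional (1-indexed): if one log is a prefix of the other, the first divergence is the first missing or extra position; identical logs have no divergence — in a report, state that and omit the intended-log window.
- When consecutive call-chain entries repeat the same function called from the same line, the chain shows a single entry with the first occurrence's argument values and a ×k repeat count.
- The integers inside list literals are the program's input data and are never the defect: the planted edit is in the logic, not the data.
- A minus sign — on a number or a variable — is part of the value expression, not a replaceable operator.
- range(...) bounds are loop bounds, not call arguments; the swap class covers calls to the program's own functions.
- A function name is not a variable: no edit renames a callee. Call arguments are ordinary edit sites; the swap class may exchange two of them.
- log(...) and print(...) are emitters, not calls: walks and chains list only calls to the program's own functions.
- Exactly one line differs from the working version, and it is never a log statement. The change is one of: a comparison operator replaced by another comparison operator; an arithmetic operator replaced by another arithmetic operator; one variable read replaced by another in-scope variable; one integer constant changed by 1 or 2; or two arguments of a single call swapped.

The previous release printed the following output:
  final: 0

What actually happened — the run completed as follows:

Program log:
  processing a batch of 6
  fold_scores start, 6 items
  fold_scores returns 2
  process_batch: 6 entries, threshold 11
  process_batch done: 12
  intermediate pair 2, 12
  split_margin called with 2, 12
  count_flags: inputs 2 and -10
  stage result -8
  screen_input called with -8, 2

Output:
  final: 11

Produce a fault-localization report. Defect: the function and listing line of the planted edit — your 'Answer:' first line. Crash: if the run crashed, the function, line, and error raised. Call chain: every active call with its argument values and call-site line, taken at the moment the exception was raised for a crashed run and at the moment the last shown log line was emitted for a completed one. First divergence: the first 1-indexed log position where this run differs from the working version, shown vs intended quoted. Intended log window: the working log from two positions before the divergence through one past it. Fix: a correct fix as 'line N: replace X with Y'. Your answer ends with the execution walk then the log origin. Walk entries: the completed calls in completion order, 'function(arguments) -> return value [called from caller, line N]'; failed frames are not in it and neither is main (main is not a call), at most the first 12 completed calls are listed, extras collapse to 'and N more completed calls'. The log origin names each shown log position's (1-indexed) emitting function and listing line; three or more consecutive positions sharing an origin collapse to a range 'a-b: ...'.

Answer: the defect is in main at line 47.
The tell: Log streams are identical — the defect surfaces only in the printed output.
Call chain: main -> screen_input(-8, 2) (called at line 46).
First divergence: none (the log streams are identical).
Execution walk:
  fold_scores([11, 3, 8, 9, 1, 12]) -> 2  [called from main, line 41]
  process_batch([11, 3, 8, 9, 1, 12], 11) -> 12  [called from main, line 42]
  count_flags(2, -10) -> -8  [called from split_margin, line 29]
  split_margin(2, 12) -> -8  [called from main, line 44]
  screen_input(-8, 2) -> 0  [called from main, line 46]
Origin of each log line:
  1: from main, line 40
  2: from fold_scores, line 2
  3: from fold_scores, line 7
  4: from process_batch, line 11
  5: from process_batch, line 16
  6: from main, line 43
  7: from split_margin, line 26
  8: from count_flags, line 20
  9: from main, line 45
  10: from screen_input, line 32
A correct fix: line 47: replace `slot` with `seed_v`.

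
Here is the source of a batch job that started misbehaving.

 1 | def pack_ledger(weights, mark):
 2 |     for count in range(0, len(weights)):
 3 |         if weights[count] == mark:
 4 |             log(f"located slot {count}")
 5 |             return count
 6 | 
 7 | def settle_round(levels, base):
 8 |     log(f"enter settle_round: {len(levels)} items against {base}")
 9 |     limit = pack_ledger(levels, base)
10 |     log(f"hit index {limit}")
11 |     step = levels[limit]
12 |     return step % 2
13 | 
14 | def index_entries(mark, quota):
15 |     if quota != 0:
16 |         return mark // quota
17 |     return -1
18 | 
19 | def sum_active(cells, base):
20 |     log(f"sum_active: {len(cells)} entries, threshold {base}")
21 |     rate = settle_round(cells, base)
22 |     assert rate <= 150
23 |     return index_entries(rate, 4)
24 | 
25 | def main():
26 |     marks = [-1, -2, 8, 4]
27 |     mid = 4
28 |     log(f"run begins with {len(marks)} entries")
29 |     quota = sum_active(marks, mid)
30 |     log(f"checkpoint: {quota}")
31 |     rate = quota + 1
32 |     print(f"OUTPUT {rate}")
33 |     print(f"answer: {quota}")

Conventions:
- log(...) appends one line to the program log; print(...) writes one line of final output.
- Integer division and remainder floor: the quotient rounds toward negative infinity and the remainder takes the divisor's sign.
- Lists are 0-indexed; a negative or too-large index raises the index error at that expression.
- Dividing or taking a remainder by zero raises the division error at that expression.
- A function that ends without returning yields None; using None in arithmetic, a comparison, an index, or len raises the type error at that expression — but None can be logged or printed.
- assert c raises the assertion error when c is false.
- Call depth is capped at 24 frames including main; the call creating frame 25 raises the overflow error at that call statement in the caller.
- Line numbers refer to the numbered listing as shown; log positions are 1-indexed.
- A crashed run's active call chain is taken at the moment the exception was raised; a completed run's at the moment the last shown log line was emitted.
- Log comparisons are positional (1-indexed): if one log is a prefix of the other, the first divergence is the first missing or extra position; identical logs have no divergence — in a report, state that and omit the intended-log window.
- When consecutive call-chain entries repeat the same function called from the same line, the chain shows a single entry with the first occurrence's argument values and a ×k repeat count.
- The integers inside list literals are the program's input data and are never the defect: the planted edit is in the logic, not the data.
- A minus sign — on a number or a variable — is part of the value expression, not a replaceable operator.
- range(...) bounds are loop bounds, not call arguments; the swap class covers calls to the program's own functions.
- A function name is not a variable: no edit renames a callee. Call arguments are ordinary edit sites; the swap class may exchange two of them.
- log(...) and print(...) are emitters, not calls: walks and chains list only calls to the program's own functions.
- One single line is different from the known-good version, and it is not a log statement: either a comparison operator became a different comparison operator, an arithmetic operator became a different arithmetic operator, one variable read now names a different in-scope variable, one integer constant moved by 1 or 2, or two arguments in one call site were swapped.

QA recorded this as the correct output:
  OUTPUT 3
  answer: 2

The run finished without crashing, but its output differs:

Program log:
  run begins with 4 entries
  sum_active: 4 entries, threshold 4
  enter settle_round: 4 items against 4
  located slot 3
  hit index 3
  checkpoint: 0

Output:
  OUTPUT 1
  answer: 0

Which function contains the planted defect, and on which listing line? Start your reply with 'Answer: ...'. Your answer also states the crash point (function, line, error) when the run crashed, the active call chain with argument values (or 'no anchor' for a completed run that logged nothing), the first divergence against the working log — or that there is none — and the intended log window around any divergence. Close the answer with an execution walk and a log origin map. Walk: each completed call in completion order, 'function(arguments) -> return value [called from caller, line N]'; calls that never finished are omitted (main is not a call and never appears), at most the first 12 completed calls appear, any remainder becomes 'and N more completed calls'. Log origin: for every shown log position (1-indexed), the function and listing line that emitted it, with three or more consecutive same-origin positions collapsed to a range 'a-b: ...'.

Answer: the defect is in settle_round at line 12.
Key observation: Log line 6 is where behavior first shows: 'checkpoint: 0' appears instead of 'checkpoint: 2'.
Call chain: main.
First divergence: position 6; shown 'checkpoint: 0' vs intended 'checkpoint: 2'.
Intended log window:
  4: located slot 3
  5: hit index 3
  6: checkpoint: 2
Execution walk:
  pack_ledger([-1, -2, 8, 4], 4) -> 3  [called from settle_round, line 9]
  settle_round([-1, -2, 8, 4], 4) -> 0  [called from sum_active, line 21]
  index_entries(0, 4) -> 0  [called from sum_active, line 23]
  sum_active([-1, -2, 8, 4], 4) -> 0  [called from main, line 29]
Origin of each log line:
  1: logged in main at line 28
  2: logged in sum_active at line 20
  3: logged in settle_round at line 8
  4: logged in pack_ledger at line 4
  5: logged in settle_round at line 10
  6: logged in main at line 30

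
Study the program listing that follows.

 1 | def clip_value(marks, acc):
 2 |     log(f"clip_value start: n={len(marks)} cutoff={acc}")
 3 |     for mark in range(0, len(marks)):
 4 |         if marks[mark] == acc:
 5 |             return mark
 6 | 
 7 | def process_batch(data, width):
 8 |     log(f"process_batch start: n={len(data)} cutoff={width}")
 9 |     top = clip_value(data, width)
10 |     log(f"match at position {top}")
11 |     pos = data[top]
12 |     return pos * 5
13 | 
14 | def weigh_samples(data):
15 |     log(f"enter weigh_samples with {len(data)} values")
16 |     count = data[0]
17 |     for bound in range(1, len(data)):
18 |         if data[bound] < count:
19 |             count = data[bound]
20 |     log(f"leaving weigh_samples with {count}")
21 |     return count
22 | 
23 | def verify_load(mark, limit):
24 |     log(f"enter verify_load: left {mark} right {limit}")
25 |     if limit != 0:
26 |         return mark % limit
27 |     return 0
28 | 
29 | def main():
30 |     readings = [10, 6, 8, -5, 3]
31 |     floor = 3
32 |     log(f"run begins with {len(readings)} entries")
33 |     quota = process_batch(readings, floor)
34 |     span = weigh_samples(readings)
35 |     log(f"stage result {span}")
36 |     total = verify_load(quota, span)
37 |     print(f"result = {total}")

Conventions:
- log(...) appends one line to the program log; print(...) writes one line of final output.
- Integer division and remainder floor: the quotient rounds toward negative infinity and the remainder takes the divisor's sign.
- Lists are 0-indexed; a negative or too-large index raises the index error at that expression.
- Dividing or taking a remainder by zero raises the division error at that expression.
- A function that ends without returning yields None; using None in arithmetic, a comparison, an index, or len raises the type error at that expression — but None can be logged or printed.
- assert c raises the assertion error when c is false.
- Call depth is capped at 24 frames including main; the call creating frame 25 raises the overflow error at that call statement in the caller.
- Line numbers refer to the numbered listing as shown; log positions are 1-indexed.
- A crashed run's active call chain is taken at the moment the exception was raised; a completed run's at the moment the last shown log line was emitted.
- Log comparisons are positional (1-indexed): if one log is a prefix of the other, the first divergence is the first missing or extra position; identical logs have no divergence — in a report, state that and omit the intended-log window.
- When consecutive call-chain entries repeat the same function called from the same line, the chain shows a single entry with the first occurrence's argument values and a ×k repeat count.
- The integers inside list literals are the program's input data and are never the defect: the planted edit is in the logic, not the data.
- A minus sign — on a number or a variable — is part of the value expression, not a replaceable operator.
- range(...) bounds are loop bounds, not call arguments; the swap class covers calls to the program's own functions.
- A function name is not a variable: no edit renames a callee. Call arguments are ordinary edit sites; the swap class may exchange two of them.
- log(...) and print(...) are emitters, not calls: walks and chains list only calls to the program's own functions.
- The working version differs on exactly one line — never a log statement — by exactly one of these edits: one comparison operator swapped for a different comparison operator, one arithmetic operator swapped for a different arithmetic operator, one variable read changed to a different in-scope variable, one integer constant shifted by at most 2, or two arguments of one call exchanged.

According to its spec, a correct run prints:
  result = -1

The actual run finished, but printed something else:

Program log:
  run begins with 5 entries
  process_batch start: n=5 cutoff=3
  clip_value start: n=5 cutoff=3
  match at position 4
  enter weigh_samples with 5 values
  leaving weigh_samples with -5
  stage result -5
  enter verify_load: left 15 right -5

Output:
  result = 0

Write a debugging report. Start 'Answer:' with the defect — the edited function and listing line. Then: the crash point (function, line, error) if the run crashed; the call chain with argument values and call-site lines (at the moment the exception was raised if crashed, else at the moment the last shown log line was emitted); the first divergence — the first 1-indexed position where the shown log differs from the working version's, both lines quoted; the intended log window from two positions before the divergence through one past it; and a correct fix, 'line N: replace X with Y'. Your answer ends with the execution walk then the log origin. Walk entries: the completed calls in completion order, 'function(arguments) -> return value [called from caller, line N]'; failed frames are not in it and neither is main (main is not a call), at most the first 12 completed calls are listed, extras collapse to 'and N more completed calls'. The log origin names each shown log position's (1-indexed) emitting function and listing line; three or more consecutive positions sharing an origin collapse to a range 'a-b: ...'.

Answer: the defect is in process_batch at line 12.
Key fact: The log first diverges at position 8: the faulty run prints 'enter verify_load: left 15 right -5' where the working version prints 'enter verify_load: left 9 right -5'.
Call chain: main -> verify_load(15, -5) (called at line 36).
First divergence: position 8 — the shown line 'enter verify_load: left 15 right -5' should read 'enter verify_load: left 9 right -5'.
Intended log window:
  6: leaving weigh_samples with -5
  7: stage result -5
  8: enter verify_load: left 9 right -5
Execution walk:
  clip_value([10, 6, 8, -5, 3], 3) -> 4  [called from process_batch, line 9]
  process_batch([10, 6, 8, -5, 3], 3) -> 15  [called from main, line 33]
  weigh_samples([10, 6, 8, -5, 3]) -> -5  [called from main, line 34]
  verify_load(15, -5) -> 0  [called from main, line 36]
Log origin:
  1: from main, line 32
  2: from process_batch, line 8
  3: from clip_value, line 2
  4: from process_batch, line 10
  5: from weigh_samples, line 15
  6: from weigh_samples, line 20
  7: from main, line 35
  8: from verify_load, line 24
A correct fix: line 12: replace `5` with `3`.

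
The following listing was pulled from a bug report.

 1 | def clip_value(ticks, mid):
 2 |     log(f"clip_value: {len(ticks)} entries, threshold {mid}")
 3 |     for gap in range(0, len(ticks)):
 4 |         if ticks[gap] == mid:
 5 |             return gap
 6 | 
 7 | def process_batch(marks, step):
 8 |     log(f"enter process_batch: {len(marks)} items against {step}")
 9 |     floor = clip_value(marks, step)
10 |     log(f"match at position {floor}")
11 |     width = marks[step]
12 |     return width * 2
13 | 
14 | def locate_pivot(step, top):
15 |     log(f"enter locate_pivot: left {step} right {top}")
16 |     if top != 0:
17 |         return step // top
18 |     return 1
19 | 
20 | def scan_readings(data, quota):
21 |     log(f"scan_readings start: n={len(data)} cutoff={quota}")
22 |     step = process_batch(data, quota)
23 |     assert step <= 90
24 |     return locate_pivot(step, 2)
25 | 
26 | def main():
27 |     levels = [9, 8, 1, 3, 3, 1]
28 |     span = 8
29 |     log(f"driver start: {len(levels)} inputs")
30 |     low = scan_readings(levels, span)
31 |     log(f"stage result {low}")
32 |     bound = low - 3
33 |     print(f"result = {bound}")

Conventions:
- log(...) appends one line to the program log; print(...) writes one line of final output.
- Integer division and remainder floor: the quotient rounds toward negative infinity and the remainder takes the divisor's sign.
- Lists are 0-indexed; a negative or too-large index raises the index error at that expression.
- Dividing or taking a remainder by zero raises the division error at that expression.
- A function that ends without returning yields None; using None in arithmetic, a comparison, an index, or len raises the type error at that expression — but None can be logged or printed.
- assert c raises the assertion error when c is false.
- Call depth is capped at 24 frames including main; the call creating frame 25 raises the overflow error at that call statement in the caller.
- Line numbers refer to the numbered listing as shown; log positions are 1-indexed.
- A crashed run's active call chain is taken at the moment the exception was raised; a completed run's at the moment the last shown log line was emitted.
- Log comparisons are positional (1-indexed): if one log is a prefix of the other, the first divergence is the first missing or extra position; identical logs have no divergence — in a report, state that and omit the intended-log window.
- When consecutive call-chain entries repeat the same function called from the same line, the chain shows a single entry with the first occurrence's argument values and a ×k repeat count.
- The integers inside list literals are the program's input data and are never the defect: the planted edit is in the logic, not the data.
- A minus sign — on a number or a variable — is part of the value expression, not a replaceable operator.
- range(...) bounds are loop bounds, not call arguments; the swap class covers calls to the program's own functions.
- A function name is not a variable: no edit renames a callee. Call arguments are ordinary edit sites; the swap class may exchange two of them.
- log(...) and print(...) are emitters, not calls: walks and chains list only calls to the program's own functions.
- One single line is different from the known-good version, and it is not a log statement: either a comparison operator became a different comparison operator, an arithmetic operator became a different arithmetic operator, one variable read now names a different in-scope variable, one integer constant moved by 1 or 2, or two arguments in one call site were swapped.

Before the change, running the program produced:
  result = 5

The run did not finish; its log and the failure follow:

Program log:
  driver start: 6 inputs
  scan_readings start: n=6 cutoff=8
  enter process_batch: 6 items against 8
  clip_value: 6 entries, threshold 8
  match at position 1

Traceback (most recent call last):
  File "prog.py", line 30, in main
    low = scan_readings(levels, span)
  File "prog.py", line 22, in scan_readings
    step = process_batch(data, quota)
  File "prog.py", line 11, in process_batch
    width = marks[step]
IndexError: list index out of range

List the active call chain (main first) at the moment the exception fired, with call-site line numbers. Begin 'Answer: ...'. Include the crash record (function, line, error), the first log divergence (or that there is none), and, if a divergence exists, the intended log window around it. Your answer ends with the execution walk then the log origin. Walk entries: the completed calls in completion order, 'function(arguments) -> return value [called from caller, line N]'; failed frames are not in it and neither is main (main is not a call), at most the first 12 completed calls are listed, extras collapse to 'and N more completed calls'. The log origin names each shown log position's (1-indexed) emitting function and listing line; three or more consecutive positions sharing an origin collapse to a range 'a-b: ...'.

Answer: main -> scan_readings (called at line 30) -> process_batch (called at line 22).
Key observation: The shown log is a 5-line prefix of the intended one, whose next entry is 'enter locate_pivot: left 16 right 2'.
Crash: process_batch, line 11, IndexError.
First divergence: position 6 (shown log ended at 5 lines; the working version continues: 'enter locate_pivot: left 16 right 2').
Intended log window:
  4: clip_value: 6 entries, threshold 8
  5: match at position 1
  6: enter locate_pivot: left 16 right 2
  7: stage result 8
Execution walk:
  clip_value([9, 8, 1, 3, 3, 1], 8) -> 1  [called from process_batch, line 9]
Log origin:
  1: logged in main at line 29
  2: logged in scan_readings at line 21
  3: logged in process_batch at line 8
  4: logged in clip_value at line 2
  5: logged in process_batch at line 10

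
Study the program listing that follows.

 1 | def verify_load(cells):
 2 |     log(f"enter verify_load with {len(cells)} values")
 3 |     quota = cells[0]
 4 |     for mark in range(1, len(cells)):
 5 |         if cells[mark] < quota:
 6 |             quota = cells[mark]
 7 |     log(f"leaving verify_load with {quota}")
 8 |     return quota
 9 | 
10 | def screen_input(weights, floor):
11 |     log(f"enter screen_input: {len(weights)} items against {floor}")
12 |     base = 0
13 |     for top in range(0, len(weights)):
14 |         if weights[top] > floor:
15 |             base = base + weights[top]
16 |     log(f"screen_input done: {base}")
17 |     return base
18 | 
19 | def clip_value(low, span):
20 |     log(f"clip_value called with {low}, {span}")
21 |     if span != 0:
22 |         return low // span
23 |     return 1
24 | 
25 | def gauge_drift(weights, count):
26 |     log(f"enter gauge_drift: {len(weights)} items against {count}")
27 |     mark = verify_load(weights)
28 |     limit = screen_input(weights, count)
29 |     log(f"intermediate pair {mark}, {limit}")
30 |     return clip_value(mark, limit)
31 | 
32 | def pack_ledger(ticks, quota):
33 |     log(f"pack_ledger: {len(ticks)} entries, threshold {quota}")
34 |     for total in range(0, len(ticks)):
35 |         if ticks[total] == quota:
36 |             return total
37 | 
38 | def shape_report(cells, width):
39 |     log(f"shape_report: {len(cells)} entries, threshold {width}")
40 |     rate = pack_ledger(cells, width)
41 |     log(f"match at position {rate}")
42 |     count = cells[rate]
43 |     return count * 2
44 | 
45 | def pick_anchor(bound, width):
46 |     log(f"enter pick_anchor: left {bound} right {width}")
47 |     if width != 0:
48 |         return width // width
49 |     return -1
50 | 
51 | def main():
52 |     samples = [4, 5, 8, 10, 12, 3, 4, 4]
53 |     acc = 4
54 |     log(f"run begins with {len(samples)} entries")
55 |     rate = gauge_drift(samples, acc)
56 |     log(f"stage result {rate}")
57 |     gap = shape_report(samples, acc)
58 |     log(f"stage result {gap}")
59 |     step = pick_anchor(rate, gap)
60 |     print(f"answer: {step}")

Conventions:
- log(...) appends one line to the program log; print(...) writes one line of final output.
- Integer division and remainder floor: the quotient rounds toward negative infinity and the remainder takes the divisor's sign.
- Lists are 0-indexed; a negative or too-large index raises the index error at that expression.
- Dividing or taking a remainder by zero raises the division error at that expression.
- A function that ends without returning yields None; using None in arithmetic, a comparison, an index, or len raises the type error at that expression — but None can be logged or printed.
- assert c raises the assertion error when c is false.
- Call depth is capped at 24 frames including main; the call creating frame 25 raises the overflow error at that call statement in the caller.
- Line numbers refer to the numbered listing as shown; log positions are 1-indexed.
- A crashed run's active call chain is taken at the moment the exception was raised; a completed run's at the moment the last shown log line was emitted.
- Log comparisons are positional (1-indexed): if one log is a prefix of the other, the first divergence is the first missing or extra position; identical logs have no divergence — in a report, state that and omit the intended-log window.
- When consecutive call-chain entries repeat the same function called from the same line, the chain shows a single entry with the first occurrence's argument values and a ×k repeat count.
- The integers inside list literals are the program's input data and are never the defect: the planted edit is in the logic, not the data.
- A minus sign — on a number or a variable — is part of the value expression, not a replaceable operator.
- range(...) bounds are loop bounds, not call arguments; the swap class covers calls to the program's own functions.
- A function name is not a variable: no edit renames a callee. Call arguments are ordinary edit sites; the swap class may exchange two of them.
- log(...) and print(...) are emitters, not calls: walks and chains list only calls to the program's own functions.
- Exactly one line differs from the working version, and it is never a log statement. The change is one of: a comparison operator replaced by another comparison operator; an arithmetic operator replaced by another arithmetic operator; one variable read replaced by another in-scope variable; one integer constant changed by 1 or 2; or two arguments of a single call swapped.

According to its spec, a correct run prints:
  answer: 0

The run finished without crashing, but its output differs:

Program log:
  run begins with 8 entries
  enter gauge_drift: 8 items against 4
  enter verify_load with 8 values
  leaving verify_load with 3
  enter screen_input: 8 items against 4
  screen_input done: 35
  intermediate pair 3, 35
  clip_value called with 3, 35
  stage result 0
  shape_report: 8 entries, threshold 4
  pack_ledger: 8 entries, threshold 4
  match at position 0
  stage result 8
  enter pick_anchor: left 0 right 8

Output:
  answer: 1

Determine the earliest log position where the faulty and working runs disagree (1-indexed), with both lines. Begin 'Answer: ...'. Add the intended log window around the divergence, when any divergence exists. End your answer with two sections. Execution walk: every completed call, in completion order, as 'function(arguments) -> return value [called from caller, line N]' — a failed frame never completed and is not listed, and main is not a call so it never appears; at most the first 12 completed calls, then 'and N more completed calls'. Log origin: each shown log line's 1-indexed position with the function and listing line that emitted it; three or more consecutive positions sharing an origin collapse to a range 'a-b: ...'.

Answer: none (the log streams are identical).
Execution walk:
  verify_load([4, 5, 8, 10, 12, 3, 4, 4]) -> 3  [called from gauge_drift, line 27]
  screen_input([4, 5, 8, 10, 12, 3, 4, 4], 4) -> 35  [called from gauge_drift, line 28]
  clip_value(3, 35) -> 0  [called from gauge_drift, line 30]
  gauge_drift([4, 5, 8, 10, 12, 3, 4, 4], 4) -> 0  [called from main, line 55]
  pack_ledger([4, 5, 8, 10, 12, 3, 4, 4], 4) -> 0  [called from shape_report, line 40]
  shape_report([4, 5, 8, 10, 12, 3, 4, 4], 4) -> 8  [called from main, line 57]
  pick_anchor(0, 8) -> 1  [called from main, line 59]
Log origin:
  1 — main, line 54
  2 — gauge_drift, line 26
  3 — verify_load, line 2
  4 — verify_load, line 7
  5 — screen_input, line 11
  6 — screen_input, line 16
  7 — gauge_drift, line 29
  8 — clip_value, line 20
  9 — main, line 56
  10 — shape_report, line 39
  11 — pack_ledger, line 33
  12 — shape_report, line 41
  13 — main, line 58
  14 — pick_anchor, line 46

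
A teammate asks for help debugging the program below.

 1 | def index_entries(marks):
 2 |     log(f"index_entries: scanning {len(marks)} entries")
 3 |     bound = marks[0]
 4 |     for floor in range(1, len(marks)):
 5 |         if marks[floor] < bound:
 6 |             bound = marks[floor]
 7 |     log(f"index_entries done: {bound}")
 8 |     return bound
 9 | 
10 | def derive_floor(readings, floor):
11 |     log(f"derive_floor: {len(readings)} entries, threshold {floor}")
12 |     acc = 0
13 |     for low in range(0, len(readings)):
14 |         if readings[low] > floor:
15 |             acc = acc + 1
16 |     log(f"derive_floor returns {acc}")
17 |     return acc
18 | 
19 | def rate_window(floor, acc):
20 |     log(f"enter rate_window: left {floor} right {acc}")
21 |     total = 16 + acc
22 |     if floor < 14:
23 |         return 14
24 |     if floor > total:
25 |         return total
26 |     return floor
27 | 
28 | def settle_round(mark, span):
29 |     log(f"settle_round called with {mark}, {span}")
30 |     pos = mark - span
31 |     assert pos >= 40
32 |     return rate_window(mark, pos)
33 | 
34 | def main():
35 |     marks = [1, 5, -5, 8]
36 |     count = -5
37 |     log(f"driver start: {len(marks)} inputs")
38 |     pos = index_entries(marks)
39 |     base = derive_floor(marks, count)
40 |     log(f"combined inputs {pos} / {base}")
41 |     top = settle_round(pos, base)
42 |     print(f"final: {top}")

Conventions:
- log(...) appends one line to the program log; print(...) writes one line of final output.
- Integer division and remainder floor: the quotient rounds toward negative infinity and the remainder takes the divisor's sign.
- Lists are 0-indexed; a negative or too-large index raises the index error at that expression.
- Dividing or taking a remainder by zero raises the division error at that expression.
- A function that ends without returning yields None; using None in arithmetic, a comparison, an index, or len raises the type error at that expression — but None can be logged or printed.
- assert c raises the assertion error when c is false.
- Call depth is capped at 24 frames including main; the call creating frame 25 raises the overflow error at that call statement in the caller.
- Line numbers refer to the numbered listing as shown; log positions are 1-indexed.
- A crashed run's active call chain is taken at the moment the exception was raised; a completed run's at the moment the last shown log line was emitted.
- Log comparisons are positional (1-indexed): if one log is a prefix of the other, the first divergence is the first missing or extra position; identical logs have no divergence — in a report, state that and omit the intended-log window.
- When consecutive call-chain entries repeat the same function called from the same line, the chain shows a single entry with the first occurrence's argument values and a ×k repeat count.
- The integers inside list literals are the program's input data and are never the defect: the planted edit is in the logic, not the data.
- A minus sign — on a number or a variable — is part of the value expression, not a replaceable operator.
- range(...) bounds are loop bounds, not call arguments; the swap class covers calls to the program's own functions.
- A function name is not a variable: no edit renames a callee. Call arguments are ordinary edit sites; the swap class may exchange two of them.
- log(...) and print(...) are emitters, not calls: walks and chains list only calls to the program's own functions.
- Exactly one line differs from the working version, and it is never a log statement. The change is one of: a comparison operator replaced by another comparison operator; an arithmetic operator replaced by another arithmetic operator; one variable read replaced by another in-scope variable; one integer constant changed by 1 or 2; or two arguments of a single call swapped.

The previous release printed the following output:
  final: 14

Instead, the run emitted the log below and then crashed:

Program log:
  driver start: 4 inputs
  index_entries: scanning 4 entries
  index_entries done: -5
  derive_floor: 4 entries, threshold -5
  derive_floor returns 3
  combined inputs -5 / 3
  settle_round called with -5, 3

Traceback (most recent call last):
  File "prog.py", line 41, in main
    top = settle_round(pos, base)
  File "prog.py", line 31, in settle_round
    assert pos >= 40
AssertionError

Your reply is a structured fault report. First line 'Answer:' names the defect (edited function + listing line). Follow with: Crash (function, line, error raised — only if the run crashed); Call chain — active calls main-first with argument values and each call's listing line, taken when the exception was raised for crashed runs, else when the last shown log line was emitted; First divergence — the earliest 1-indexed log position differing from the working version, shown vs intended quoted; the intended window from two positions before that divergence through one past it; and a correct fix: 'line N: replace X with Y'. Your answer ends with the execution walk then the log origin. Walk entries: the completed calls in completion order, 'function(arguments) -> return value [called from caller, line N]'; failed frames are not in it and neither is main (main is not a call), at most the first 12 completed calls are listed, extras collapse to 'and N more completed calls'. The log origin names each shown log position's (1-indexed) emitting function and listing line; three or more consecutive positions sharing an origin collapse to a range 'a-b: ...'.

Answer: the defect is in settle_round at line 31.
Key observation: After 7 matching log lines the faulty run goes silent, while the working version continues with 'enter rate_window: left -5 right -8'.
Crash: settle_round, line 31, AssertionError.
Call chain: main -> settle_round(-5, 3) (called at line 41).
First divergence: position 8 — the faulty run's log ends after 7 lines; the working version continues with 'enter rate_window: left -5 right -8'.
Intended log window:
  6: combined inputs -5 / 3
  7: settle_round called with -5, 3
  8: enter rate_window: left -5 right -8
Execution walk:
  index_entries([1, 5, -5, 8]) -> -5  [called from main, line 38]
  derive_floor([1, 5, -5, 8], -5) -> 3  [called from main, line 39]
Log origins:
  1: logged in main at line 37
  2: logged in index_entries at line 2
  3: logged in index_entries at line 7
  4: logged in derive_floor at line 11
  5: logged in derive_floor at line 16
  6: logged in main at line 40
  7: logged in settle_round at line 29
A correct fix: line 31: replace `>=` with `<=`.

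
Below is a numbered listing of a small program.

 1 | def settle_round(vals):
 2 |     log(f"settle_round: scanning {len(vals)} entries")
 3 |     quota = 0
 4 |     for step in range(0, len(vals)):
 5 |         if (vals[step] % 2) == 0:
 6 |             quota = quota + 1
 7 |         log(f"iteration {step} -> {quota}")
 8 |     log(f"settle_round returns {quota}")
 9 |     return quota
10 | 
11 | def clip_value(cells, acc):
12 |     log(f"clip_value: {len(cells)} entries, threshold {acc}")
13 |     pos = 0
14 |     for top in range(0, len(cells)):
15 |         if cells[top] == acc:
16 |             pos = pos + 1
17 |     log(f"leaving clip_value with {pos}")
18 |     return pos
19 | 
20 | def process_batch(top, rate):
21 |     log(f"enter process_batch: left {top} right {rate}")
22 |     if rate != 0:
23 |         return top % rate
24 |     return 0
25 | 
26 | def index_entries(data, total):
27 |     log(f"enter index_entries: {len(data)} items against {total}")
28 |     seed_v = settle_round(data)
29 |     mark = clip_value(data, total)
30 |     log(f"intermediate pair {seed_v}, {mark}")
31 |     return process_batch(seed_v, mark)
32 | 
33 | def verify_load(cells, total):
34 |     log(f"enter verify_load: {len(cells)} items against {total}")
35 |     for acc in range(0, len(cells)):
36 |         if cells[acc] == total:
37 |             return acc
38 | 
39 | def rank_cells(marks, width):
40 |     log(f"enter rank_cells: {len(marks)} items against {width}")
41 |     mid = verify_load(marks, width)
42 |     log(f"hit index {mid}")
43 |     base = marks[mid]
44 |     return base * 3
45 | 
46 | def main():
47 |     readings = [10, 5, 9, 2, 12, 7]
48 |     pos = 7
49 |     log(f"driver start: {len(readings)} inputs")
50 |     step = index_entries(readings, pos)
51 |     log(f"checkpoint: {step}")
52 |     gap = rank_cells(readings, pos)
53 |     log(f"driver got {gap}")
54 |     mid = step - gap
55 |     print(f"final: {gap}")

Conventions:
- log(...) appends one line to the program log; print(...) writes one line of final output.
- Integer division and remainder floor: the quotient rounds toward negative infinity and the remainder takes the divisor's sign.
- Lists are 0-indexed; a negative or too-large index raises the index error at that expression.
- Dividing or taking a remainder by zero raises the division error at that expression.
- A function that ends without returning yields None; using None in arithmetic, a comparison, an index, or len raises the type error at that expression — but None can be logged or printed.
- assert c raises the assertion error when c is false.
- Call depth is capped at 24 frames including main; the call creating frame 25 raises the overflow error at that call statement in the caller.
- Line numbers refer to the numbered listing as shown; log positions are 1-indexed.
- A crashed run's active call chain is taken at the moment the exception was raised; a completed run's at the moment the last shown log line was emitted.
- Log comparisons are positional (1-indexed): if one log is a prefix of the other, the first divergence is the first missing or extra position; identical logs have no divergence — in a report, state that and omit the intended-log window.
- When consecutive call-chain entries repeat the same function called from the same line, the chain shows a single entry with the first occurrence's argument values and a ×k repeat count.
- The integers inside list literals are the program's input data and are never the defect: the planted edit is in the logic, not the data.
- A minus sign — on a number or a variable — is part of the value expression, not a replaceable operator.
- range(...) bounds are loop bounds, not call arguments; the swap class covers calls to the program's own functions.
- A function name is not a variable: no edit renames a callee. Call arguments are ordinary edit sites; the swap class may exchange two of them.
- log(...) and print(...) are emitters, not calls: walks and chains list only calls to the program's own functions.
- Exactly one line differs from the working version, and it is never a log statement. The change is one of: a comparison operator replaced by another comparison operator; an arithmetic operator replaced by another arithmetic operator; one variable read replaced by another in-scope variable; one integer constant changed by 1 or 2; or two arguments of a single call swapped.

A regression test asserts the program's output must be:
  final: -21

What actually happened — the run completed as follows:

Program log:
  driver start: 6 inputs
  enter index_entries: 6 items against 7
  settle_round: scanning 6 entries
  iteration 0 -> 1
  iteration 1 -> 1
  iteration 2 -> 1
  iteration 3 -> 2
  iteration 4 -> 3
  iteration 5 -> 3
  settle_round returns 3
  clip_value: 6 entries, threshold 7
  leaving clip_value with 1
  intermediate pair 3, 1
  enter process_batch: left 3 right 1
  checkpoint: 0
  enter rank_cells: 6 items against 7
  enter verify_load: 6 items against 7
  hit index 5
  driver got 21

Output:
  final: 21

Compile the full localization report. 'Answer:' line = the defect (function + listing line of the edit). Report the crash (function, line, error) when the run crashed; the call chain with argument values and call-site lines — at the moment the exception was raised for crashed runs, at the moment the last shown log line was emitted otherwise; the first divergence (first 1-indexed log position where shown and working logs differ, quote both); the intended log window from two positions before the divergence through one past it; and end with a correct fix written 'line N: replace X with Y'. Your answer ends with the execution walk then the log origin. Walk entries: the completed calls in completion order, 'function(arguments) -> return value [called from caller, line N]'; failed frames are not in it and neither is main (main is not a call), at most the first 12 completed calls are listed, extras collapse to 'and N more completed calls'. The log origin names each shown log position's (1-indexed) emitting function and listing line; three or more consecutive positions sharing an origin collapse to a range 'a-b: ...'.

Answer: the defect is in main at line 55.
Key fact: No log line changed; the fault shows up purely in the output.
Call chain: main.
First divergence: there is none — every log position agrees.
Execution walk:
  settle_round([10, 5, 9, 2, 12, 7]) -> 3  [called from index_entries, line 28]
  clip_value([10, 5, 9, 2, 12, 7], 7) -> 1  [called from index_entries, line 29]
  process_batch(3, 1) -> 0  [called from index_entries, line 31]
  index_entries([10, 5, 9, 2, 12, 7], 7) -> 0  [called from main, line 50]
  verify_load([10, 5, 9, 2, 12, 7], 7) -> 5  [called from rank_cells, line 41]
  rank_cells([10, 5, 9, 2, 12, 7], 7) -> 21  [called from main, line 52]
Origin of each log line:
  1: logged in main at line 49
  2: logged in index_entries at line 27
  3: logged in settle_round at line 2
  4-9: logged in settle_round at line 7
  10: logged in settle_round at line 8
  11: logged in clip_value at line 12
  12: logged in clip_value at line 17
  13: logged in index_entries at line 30
  14: logged in process_batch at line 21
  15: logged in main at line 51
  16: logged in rank_cells at line 40
  17: logged in verify_load at line 34
  18: logged in rank_cells at line 42
  19: logged in main at line 53
A correct fix: line 55: replace `gap` with `mid`.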